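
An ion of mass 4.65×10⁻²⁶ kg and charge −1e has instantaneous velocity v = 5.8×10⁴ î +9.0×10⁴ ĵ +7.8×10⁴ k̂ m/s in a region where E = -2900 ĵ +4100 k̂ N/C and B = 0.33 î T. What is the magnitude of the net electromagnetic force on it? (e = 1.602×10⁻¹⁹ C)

|F| ≈ 5.50×10⁻¹⁵ N

v×B = (0, 2.57×10⁴, -2.97×10⁴) N/C.
E + v×B = (0, 2.28×10⁴, -2.56×10⁴) N/C.
F = q(E + v×B) = (−1.602×10⁻¹⁹ C)·(0, 2.28×10⁴, -2.56×10⁴) = (0, -3.66×10⁻¹⁵, 4.10×10⁻¹⁵) N.
|F| = 5.50×10⁻¹⁵ N.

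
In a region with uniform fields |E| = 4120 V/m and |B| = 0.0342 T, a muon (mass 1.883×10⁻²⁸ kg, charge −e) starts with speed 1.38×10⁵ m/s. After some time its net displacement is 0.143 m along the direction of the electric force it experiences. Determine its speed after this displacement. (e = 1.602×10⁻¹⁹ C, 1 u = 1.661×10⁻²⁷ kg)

B does no work; ΔKE = |q|E d.
½mv_f² = ½mv₀² + |q|Ed = ½(1.883×10⁻²⁸)(1.38×10⁵)² + (1.602×10⁻¹⁹)(4120)(0.143) ≈ 1.793×10⁻¹⁸ J + 9.438×10⁻¹⁷ J ≈ 9.618×10⁻¹⁷ J.
v_f = √(2·9.618×10⁻¹⁷/1.883×10⁻²⁸) ≈ 1.01×10⁶ m/s.

v_f ≈ 1.01×10⁶ m/s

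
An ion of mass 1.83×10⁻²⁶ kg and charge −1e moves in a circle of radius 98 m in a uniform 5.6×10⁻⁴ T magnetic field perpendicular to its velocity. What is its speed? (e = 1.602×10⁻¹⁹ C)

From |q|vB = mv²/r, v = |q|Br/m.
v = (1.602×10⁻¹⁹)(5.6×10⁻⁴)(98)/1.83×10⁻²⁶ ≈ 4.8×10⁵ m/s.

v ≈ 4.8×10⁵ m/s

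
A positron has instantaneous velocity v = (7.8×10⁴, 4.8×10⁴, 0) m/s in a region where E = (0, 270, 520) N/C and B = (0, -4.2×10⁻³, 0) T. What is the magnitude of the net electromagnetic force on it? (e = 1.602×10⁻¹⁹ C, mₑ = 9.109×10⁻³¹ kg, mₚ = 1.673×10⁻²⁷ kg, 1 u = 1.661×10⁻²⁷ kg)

v×B = (0, 0, -328) N/C.
E + v×B = (0, 270, 192) N/C.
F = q(E + v×B) = (1.602×10⁻¹⁹ C)·(0, 270, 192) = (0, 4.33×10⁻¹⁷, 3.08×10⁻¹⁷) N.
|F| = 5.31×10⁻¹⁷ N.

|F| ≈ 5.31×10⁻¹⁷ N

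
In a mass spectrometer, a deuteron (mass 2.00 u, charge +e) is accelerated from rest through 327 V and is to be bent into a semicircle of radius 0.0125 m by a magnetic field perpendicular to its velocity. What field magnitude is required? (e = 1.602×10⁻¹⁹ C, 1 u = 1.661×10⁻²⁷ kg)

v = √(2|q|V/m) = √(2·1.602×10⁻¹⁹·327/3.322×10⁻²⁷) ≈ 1.776×10⁵ m/s.
B = mv/(|q|r) = (3.322×10⁻²⁷)(1.776×10⁵)/((1.602×10⁻¹⁹)(0.0125)) ≈ 0.295 T.

B ≈ 0.295 T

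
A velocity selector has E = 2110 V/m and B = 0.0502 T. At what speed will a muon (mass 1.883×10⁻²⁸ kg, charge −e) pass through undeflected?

Straight-line motion ⇒ electric and magnetic forces cancel, so E = vB.
v = E/B = 2110/0.0502 = 4.20×10⁴ m/s.
The result is independent of the particle's charge and mass.

v = 4.20×10⁴ m/s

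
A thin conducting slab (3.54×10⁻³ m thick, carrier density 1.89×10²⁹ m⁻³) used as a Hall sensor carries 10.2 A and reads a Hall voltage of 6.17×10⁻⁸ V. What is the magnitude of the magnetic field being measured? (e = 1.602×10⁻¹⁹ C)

B ≈ 0.648 T

From V_H = IB/(n e t), B = V_H n e t / I.
B = (6.17×10⁻⁸)(1.89×10²⁹)(1.602×10⁻¹⁹)(3.54×10⁻³)/10.2 ≈ 0.648 T.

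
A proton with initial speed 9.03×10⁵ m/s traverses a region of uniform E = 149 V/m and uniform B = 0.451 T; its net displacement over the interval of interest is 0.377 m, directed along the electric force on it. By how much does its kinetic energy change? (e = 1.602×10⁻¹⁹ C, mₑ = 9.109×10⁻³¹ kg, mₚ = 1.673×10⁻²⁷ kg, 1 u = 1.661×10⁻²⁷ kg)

The magnetic force is always ⟂ v and does no work; only the electric force changes KE.
ΔKE = F_E · d = |q|E d = (1.602×10⁻¹⁹)(149)(0.377) ≈ 9.00×10⁻¹⁸ J.

ΔKE ≈ 9.00×10⁻¹⁸ J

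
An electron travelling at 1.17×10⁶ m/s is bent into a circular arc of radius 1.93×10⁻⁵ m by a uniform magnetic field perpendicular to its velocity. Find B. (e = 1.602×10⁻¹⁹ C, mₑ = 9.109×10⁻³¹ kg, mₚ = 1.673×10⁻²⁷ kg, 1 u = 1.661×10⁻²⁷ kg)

B ≈ 0.345 T

From |q|vB = mv²/r, B = mv/(|q|r).
B = (9.109×10⁻³¹)(1.17×10⁶)/((1.602×10⁻¹⁹)(1.93×10⁻⁵)) ≈ 0.345 T.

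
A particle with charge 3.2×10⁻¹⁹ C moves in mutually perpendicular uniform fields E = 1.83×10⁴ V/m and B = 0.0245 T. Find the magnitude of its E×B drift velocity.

v_d ≈ 7.47×10⁵ m/s

The E×B drift speed is v_d = E/B.
v_d = 1.83×10⁴/0.0245 = 7.47×10⁵ m/s.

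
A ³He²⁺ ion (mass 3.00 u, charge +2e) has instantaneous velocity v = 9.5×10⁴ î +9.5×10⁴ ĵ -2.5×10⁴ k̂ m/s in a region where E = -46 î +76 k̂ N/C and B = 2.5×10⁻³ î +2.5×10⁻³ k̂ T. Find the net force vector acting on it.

F ≈ (6.14×10⁻¹⁷, -9.61×10⁻¹⁷, -5.17×10⁻¹⁷) N

v×B = (238, -300, -238) N/C.
E + v×B = (192, -300, -162) N/C.
F = q(E + v×B) = (3.204×10⁻¹⁹ C)·(192, -300, -162) = (6.14×10⁻¹⁷, -9.61×10⁻¹⁷, -5.17×10⁻¹⁷) N.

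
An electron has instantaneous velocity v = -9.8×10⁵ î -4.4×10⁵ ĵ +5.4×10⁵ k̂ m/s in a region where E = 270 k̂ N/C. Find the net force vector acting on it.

Only an electric field acts, so F = qE = (−1.602×10⁻¹⁹ C)·(0, 0, 270) = (0, 0, -4.33×10⁻¹⁷) N.

F ≈ (0, 0, -4.33×10⁻¹⁷) N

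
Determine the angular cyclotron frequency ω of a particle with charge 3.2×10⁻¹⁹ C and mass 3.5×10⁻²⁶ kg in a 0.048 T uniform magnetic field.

ω ≈ 4.4×10⁵ rad/s

ω = |q|B/m.
ω = (3.2×10⁻¹⁹)(0.048)/3.5×10⁻²⁶ ≈ 4.4×10⁵ rad/s.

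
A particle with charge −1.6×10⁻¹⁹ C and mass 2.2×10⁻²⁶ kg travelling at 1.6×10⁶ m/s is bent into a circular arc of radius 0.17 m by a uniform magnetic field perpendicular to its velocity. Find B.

From |q|vB = mv²/r, B = mv/(|q|r).
B = (2.2×10⁻²⁶)(1.6×10⁶)/((1.6×10⁻¹⁹)(0.17)) ≈ 1.3 T.

B ≈ 1.3 T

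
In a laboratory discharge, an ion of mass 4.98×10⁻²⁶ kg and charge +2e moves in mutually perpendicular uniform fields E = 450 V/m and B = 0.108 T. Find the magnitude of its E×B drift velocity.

In crossed fields the guiding centre drifts at v_d = |E×B|/B² = E/B, independent of charge and mass.
v_d = 450/0.108 = 4170 m/s.

v_d ≈ 4170 m/s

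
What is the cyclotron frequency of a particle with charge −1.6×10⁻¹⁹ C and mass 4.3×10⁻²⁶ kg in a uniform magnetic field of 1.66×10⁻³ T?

f = |q|B/(2πm).
f = (1.6×10⁻¹⁹)(1.66×10⁻³)/(2π·4.3×10⁻²⁶) ≈ 983 Hz.

f ≈ 983 Hz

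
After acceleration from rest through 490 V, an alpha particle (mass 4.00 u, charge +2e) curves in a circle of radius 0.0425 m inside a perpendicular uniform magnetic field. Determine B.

B ≈ 0.106 T

v = √(2|q|V/m) = √(2·3.204×10⁻¹⁹·490/6.644×10⁻²⁷) ≈ 2.174×10⁵ m/s.
B = mv/(|q|r) = (6.644×10⁻²⁷)(2.174×10⁵)/((3.204×10⁻¹⁹)(0.0425)) ≈ 0.106 T.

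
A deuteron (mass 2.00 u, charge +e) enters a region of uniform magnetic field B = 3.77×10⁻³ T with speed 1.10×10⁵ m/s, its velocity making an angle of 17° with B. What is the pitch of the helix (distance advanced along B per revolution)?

p ≈ 3.64 m

v∥ = v cosθ = 1.10×10⁵·cos17° ≈ 1.052×10⁵ m/s.
T = 2πm/(|q|B) = 2π(3.322×10⁻²⁷)/((1.602×10⁻¹⁹)(3.77×10⁻³)) ≈ 3.456×10⁻⁵ s.
pitch = v∥ T = (1.052×10⁵)(3.456×10⁻⁵) ≈ 3.64 m.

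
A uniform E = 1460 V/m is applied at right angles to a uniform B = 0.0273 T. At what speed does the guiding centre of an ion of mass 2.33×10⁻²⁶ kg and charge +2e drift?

v_d ≈ 5.35×10⁴ m/s

The E×B drift speed is v_d = E/B.
v_d = 1460/0.0273 = 5.35×10⁴ m/s.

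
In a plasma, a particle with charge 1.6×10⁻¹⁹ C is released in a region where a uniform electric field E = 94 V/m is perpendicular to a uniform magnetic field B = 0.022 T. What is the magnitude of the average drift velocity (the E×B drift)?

v_d ≈ 4300 m/s

The steady drift has the magnetic force balancing the electric force, so v_d = E/B.
v_d = 94/0.022 = 4300 m/s.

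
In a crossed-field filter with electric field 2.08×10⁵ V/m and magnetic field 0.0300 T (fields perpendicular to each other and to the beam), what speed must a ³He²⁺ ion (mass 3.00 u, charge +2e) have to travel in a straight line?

Straight-line motion ⇒ electric and magnetic forces cancel, so E = vB.
v = E/B = 2.08×10⁵/0.0300 = 6.93×10⁶ m/s.
The result is independent of the particle's charge and mass.

v = 6.93×10⁶ m/s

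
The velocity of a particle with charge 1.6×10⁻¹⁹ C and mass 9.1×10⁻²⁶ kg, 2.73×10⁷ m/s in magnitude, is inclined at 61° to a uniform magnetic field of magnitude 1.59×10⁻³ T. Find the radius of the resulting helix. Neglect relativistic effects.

r ≈ 8540 m

v⊥ = v sinθ = 2.73×10⁷·sin61° ≈ 2.388×10⁷ m/s.
r = m v⊥/(|q|B) = (9.1×10⁻²⁶)(2.388×10⁷)/((1.6×10⁻¹⁹)(1.59×10⁻³)) ≈ 8540 m.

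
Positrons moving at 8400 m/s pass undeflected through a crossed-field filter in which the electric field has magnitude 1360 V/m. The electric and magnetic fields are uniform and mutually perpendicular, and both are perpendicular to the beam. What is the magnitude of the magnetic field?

B = 0.162 T

Balance of forces in the selector: qE = qvB ⇒ B = E/v.
B = 1360/8400 = 0.162 T.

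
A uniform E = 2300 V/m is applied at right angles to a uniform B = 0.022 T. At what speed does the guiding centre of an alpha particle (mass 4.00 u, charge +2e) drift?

The E×B drift speed is v_d = E/B.
v_d = 2300/0.022 = 1.0×10⁵ m/s.

v_d ≈ 1.0×10⁵ m/s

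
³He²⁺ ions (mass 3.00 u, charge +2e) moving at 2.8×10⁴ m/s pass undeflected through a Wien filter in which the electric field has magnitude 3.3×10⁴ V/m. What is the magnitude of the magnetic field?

B = 1.2 T

Balance of forces in the selector: qE = qvB ⇒ B = E/v.
B = 3.3×10⁴/2.8×10⁴ = 1.2 T.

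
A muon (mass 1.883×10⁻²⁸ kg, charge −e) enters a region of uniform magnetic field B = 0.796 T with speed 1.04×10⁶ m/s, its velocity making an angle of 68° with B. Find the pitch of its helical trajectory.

v∥ = v cosθ = 1.04×10⁶·cos68° ≈ 3.896×10⁵ m/s.
T = 2πm/(|q|B) = 2π(1.883×10⁻²⁸)/((1.602×10⁻¹⁹)(0.796)) ≈ 9.278×10⁻⁹ s.
pitch = v∥ T = (3.896×10⁵)(9.278×10⁻⁹) ≈ 3.61×10⁻³ m.

p ≈ 3.61×10⁻³ m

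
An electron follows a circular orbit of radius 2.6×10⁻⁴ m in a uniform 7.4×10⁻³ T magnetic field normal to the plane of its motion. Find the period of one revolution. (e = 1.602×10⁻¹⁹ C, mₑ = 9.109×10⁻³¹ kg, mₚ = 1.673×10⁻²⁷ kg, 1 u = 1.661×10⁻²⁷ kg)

The cyclotron period depends only on m, q, B: T = 2πm/(|q|B).
T = 2π(9.109×10⁻³¹)/((1.602×10⁻¹⁹)(7.4×10⁻³)) ≈ 4.8×10⁻⁹ s.

T ≈ 4.8×10⁻⁹ s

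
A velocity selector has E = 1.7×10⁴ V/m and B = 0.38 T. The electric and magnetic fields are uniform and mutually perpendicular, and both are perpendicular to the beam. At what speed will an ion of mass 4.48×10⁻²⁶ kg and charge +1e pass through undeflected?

v = 4.5×10⁴ m/s

Straight-line motion ⇒ electric and magnetic forces cancel, so E = vB.
v = E/B = 1.7×10⁴/0.38 = 4.5×10⁴ m/s.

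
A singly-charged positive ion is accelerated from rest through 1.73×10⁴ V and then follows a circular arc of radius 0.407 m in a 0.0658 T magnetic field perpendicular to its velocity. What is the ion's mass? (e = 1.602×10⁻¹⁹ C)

m ≈ 3.32×10⁻²⁷ kg

Combine |q|V = ½mv² and r = mv/(|q|B): eliminate v to get m = qB²r²/(2V).
m = (1.602×10⁻¹⁹)(0.0658)²(0.407)²/(2·1.73×10⁴) ≈ 3.32×10⁻²⁷ kg.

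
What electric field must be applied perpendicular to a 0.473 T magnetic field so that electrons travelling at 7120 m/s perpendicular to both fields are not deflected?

E = 3370 V/m

For straight-line motion qE = qvB, so E = vB.
E = 7120 × 0.473 = 3370 V/m.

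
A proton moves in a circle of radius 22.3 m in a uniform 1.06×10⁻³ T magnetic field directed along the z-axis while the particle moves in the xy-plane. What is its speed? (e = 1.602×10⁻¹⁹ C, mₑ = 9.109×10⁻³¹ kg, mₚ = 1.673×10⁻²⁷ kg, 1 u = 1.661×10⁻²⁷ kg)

From |q|vB = mv²/r, v = |q|Br/m.
v = (1.602×10⁻¹⁹)(1.06×10⁻³)(22.3)/1.673×10⁻²⁷ ≈ 2.26×10⁶ m/s.

v ≈ 2.26×10⁶ m/s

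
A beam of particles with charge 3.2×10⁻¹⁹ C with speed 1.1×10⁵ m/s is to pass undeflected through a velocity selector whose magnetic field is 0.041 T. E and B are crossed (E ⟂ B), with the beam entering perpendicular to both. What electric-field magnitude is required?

For straight-line motion qE = qvB, so E = vB.
E = 1.1×10⁵ × 0.041 = 4500 V/m.

E = 4500 V/m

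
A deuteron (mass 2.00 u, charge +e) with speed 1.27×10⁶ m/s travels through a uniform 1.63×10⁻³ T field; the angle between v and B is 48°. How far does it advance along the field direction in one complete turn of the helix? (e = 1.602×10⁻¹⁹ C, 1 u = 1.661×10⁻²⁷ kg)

v∥ = v cosθ = 1.27×10⁶·cos48° ≈ 8.498×10⁵ m/s.
T = 2πm/(|q|B) = 2π(3.322×10⁻²⁷)/((1.602×10⁻¹⁹)(1.63×10⁻³)) ≈ 7.993×10⁻⁵ s.
pitch = v∥ T = (8.498×10⁵)(7.993×10⁻⁵) ≈ 67.9 m.

p ≈ 67.9 m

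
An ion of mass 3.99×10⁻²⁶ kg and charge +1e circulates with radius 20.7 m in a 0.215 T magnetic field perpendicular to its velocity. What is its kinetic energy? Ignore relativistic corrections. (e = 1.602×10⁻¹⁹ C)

v = |q|Br/m, then KE = ½mv² = (qBr)²/(2m).
v = (1.602×10⁻¹⁹)(0.215)(20.7)/3.99×10⁻²⁶ ≈ 1.787×10⁷ m/s.
KE = ½(3.99×10⁻²⁶)(1.787×10⁷)² ≈ 6.37×10⁻¹² J = 3.98×10⁷ eV.

KE ≈ 3.98×10⁷ eV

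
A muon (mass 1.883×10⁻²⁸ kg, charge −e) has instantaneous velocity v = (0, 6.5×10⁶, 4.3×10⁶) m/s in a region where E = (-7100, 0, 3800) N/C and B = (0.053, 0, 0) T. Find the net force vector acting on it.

v×B = (0, 2.28×10⁵, -3.44×10⁵) N/C.
E + v×B = (-7100, 2.28×10⁵, -3.41×10⁵) N/C.
F = q(E + v×B) = (−1.602×10⁻¹⁹ C)·(-7100, 2.28×10⁵, -3.41×10⁵) = (1.14×10⁻¹⁵, -3.65×10⁻¹⁴, 5.46×10⁻¹⁴) N.

F ≈ (1.14×10⁻¹⁵, -3.65×10⁻¹⁴, 5.46×10⁻¹⁴) N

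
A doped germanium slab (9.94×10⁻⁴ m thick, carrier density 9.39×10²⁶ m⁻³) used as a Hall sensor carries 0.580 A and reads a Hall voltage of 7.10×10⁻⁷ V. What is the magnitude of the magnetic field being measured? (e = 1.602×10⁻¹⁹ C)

B ≈ 0.183 T

From V_H = IB/(n e t), B = V_H n e t / I.
B = (7.10×10⁻⁷)(9.39×10²⁶)(1.602×10⁻¹⁹)(9.94×10⁻⁴)/0.580 ≈ 0.183 T.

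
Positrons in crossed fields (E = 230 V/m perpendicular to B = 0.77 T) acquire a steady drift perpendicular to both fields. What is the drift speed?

In crossed fields the guiding centre drifts at v_d = |E×B|/B² = E/B, independent of charge and mass.
v_d = 230/0.77 = 300 m/s.

v_d ≈ 300 m/s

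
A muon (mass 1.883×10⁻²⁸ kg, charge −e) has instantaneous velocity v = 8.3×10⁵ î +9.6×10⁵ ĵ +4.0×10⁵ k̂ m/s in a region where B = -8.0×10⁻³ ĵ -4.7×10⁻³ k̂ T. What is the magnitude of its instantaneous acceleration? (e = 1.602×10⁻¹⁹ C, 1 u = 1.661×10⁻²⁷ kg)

v×B = (-1310, 3900, -6640) N/C.
F = q v×B = (−1.602×10⁻¹⁹ C)·(-1310, 3900, -6640) = (2.10×10⁻¹⁶, -6.25×10⁻¹⁶, 1.06×10⁻¹⁵) N.
|a| = |F|/m = 1.251×10⁻¹⁵/1.883×10⁻²⁸ ≈ 6.65×10¹² m/s².

|a| ≈ 6.65×10¹² m/s²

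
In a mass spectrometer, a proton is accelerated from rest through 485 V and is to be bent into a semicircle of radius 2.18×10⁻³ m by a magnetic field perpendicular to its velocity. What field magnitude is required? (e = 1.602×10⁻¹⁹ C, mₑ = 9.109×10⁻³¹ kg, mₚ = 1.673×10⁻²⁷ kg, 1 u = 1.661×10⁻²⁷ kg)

B ≈ 1.46 T

v = √(2|q|V/m) = √(2·1.602×10⁻¹⁹·485/1.673×10⁻²⁷) ≈ 3.048×10⁵ m/s.
B = mv/(|q|r) = (1.673×10⁻²⁷)(3.048×10⁵)/((1.602×10⁻¹⁹)(2.18×10⁻³)) ≈ 1.46 T.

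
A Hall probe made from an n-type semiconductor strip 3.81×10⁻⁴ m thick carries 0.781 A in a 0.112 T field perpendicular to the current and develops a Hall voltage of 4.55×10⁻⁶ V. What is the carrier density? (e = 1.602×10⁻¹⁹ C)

n ≈ 3.15×10²⁶ m⁻³

From V_H = IB/(n e t), n = IB/(V_H e t).
n = (0.781)(0.112)/((4.55×10⁻⁶)(1.602×10⁻¹⁹)(3.81×10⁻⁴)) ≈ 3.15×10²⁶ m⁻³.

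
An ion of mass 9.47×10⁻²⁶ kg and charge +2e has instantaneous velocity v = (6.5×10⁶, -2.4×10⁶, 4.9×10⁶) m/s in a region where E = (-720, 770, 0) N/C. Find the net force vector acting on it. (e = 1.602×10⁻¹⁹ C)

Only an electric field acts, so F = qE = (3.204×10⁻¹⁹ C)·(-720, 770, 0) = (-2.31×10⁻¹⁶, 2.47×10⁻¹⁶, 0) N.

F ≈ (-2.31×10⁻¹⁶, 2.47×10⁻¹⁶, 0) N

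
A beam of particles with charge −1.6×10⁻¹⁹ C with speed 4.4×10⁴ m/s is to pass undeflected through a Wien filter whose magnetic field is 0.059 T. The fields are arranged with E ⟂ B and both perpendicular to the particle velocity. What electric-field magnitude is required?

For straight-line motion qE = qvB, so E = vB.
E = 4.4×10⁴ × 0.059 = 2600 V/m.

E = 2600 V/m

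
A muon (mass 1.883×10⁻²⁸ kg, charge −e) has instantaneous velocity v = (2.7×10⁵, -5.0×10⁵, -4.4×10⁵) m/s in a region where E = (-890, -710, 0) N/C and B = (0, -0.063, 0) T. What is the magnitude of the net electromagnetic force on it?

|F| ≈ 5.33×10⁻¹⁵ N

v×B = (-2.77×10⁴, 0, -1.70×10⁴) N/C.
E + v×B = (-2.86×10⁴, -710, -1.70×10⁴) N/C.
F = q(E + v×B) = (−1.602×10⁻¹⁹ C)·(-2.86×10⁴, -710, -1.70×10⁴) = (4.58×10⁻¹⁵, 1.14×10⁻¹⁶, 2.73×10⁻¹⁵) N.
|F| = 5.33×10⁻¹⁵ N.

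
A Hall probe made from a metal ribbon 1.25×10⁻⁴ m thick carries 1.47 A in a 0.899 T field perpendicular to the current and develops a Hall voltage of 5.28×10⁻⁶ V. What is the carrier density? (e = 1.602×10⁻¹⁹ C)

n ≈ 1.25×10²⁸ m⁻³

From V_H = IB/(n e t), n = IB/(V_H e t).
n = (1.47)(0.899)/((5.28×10⁻⁶)(1.602×10⁻¹⁹)(1.25×10⁻⁴)) ≈ 1.25×10²⁸ m⁻³.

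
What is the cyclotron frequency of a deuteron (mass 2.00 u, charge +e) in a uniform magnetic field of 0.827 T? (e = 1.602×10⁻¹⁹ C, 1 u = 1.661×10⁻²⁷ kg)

f = |q|B/(2πm).
f = (1.602×10⁻¹⁹)(0.827)/(2π·3.322×10⁻²⁷) ≈ 6.35×10⁶ Hz.

f ≈ 6.35×10⁶ Hz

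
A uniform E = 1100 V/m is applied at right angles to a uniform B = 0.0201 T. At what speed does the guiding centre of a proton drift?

The steady drift has the magnetic force balancing the electric force, so v_d = E/B.
v_d = 1100/0.0201 = 5.47×10⁴ m/s.

v_d ≈ 5.47×10⁴ m/s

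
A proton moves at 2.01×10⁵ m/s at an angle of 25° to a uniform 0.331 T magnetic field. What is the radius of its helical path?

r ≈ 2.68×10⁻³ m

v⊥ = v sinθ = 2.01×10⁵·sin25° ≈ 8.495×10⁴ m/s.
r = m v⊥/(|q|B) = (1.673×10⁻²⁷)(8.495×10⁴)/((1.602×10⁻¹⁹)(0.331)) ≈ 2.68×10⁻³ m.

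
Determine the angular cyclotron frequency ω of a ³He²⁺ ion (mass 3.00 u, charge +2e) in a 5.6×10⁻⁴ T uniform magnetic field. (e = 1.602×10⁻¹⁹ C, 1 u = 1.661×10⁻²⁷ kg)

ω = |q|B/m.
ω = (3.204×10⁻¹⁹)(5.6×10⁻⁴)/4.983×10⁻²⁷ ≈ 3.6×10⁴ rad/s.

ω ≈ 3.6×10⁴ rad/s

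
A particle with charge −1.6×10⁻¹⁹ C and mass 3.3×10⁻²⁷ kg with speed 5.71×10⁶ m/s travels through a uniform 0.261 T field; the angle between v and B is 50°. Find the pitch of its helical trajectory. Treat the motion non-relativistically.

v∥ = v cosθ = 5.71×10⁶·cos50° ≈ 3.670×10⁶ m/s.
T = 2πm/(|q|B) = 2π(3.3×10⁻²⁷)/((1.6×10⁻¹⁹)(0.261)) ≈ 4.965×10⁻⁷ s.
pitch = v∥ T = (3.670×10⁶)(4.965×10⁻⁷) ≈ 1.82 m.

p ≈ 1.82 m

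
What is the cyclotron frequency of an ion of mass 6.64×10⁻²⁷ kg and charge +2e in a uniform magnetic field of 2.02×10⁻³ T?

f = |q|B/(2πm).
f = (3.204×10⁻¹⁹)(2.02×10⁻³)/(2π·6.64×10⁻²⁷) ≈ 1.55×10⁴ Hz.

f ≈ 1.55×10⁴ Hz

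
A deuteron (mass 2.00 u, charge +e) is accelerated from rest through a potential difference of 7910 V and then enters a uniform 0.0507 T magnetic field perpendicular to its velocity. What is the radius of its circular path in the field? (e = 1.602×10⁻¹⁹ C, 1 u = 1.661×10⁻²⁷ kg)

r ≈ 0.357 m

Acceleration: |q|V = ½mv² ⇒ v = √(2|q|V/m) = √(2·1.602×10⁻¹⁹·7910/3.322×10⁻²⁷) ≈ 8.734×10⁵ m/s.
In the field: r = mv/(|q|B) = (3.322×10⁻²⁷)(8.734×10⁵)/((1.602×10⁻¹⁹)(0.0507)) ≈ 0.357 m.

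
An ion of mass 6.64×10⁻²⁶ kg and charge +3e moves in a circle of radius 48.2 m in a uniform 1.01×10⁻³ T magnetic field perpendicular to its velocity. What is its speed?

v ≈ 3.52×10⁵ m/s

From |q|vB = mv²/r, v = |q|Br/m.
v = (4.806×10⁻¹⁹)(1.01×10⁻³)(48.2)/6.64×10⁻²⁶ ≈ 3.52×10⁵ m/s.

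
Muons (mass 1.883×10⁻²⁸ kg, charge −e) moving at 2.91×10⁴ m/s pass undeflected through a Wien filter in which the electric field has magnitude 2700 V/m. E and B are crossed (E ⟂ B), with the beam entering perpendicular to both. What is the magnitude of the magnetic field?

B = 0.0928 T

Balance of forces in the selector: qE = qvB ⇒ B = E/v.
B = 2700/2.91×10⁴ = 0.0928 T.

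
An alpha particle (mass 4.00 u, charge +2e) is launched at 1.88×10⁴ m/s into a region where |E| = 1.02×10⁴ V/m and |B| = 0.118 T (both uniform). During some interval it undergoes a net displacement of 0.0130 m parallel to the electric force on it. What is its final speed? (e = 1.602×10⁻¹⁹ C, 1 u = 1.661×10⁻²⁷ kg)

v_f ≈ 1.15×10⁵ m/s

B does no work; ΔKE = |q|E d.
½mv_f² = ½mv₀² + |q|Ed = ½(6.644×10⁻²⁷)(1.88×10⁴)² + (3.204×10⁻¹⁹)(1.02×10⁴)(0.0130) ≈ 1.174×10⁻¹⁸ J + 4.249×10⁻¹⁷ J ≈ 4.366×10⁻¹⁷ J.
v_f = √(2·4.366×10⁻¹⁷/6.644×10⁻²⁷) ≈ 1.15×10⁵ m/s.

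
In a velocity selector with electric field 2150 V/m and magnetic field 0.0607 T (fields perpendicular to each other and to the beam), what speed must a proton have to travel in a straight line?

Zero net Lorentz force requires |qE| = |q v×B|, i.e. E = vB.
v = E/B = 2150/0.0607 = 3.54×10⁴ m/s.

v = 3.54×10⁴ m/s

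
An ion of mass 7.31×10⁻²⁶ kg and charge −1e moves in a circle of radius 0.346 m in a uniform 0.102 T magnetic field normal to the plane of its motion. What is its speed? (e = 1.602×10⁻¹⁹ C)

From |q|vB = mv²/r, v = |q|Br/m.
v = (1.602×10⁻¹⁹)(0.102)(0.346)/7.31×10⁻²⁶ ≈ 7.73×10⁴ m/s.

v ≈ 7.73×10⁴ m/s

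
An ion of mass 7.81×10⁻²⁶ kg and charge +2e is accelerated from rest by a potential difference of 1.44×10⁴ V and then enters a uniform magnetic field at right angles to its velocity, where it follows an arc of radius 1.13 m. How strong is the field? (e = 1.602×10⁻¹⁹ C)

B ≈ 0.0741 T

v = √(2|q|V/m) = √(2·3.204×10⁻¹⁹·1.44×10⁴/7.81×10⁻²⁶) ≈ 3.437×10⁵ m/s.
B = mv/(|q|r) = (7.81×10⁻²⁶)(3.437×10⁵)/((3.204×10⁻¹⁹)(1.13)) ≈ 0.0741 T.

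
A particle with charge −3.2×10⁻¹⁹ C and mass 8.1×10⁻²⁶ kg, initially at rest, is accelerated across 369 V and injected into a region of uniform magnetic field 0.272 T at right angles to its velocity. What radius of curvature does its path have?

Acceleration: |q|V = ½mv² ⇒ v = √(2|q|V/m) = √(2·3.2×10⁻¹⁹·369/8.1×10⁻²⁶) ≈ 5.400×10⁴ m/s.
In the field: r = mv/(|q|B) = (8.1×10⁻²⁶)(5.400×10⁴)/((3.2×10⁻¹⁹)(0.272)) ≈ 0.0502 m.

r ≈ 0.0502 m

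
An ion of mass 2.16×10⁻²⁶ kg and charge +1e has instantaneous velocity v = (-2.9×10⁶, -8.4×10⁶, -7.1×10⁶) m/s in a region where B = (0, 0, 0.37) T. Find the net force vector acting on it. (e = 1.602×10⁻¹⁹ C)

v×B = (-3.11×10⁶, 1.07×10⁶, 0) N/C.
F = q v×B = (1.602×10⁻¹⁹ C)·(-3.11×10⁶, 1.07×10⁶, 0) = (-4.98×10⁻¹³, 1.72×10⁻¹³, 0) N.

F ≈ (-4.98×10⁻¹³, 1.72×10⁻¹³, 0) N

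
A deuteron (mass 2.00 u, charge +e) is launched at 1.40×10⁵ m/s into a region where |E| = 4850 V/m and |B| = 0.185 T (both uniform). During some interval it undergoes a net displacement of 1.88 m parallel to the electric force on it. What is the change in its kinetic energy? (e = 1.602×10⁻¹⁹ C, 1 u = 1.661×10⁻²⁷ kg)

ΔKE ≈ 1.46×10⁻¹⁵ J

The magnetic force is always ⟂ v and does no work; only the electric force changes KE.
ΔKE = F_E · d = |q|E d = (1.602×10⁻¹⁹)(4850)(1.88) ≈ 1.46×10⁻¹⁵ J.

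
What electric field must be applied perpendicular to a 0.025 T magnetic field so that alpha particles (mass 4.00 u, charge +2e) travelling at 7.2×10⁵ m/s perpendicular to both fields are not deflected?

E = 1.8×10⁴ V/m

For straight-line motion qE = qvB, so E = vB.
E = 7.2×10⁵ × 0.025 = 1.8×10⁴ V/m.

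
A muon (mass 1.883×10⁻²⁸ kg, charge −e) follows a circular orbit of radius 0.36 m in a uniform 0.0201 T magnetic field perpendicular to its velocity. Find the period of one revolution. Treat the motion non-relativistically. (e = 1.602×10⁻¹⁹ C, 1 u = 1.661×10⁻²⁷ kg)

The cyclotron period depends only on m, q, B: T = 2πm/(|q|B).
T = 2π(1.883×10⁻²⁸)/((1.602×10⁻¹⁹)(0.0201)) ≈ 3.67×10⁻⁷ s.

T ≈ 3.67×10⁻⁷ s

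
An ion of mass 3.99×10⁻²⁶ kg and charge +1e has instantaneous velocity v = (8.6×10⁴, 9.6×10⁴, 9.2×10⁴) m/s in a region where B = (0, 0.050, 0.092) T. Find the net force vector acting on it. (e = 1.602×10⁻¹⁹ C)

F ≈ (6.78×10⁻¹⁶, -1.27×10⁻¹⁵, 6.89×10⁻¹⁶) N

v×B = (4230, -7910, 4300) N/C.
F = q v×B = (1.602×10⁻¹⁹ C)·(4230, -7910, 4300) = (6.78×10⁻¹⁶, -1.27×10⁻¹⁵, 6.89×10⁻¹⁶) N.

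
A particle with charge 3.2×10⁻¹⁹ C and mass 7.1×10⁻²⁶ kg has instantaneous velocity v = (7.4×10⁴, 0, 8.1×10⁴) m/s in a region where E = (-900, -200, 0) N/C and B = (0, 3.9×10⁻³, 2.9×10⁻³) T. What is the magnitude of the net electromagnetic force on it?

|F| ≈ 4.21×10⁻¹⁶ N

v×B = (-316, -215, 289) N/C.
E + v×B = (-1220, -415, 289) N/C.
F = q(E + v×B) = (3.2×10⁻¹⁹ C)·(-1220, -415, 289) = (-3.89×10⁻¹⁶, -1.33×10⁻¹⁶, 9.24×10⁻¹⁷) N.
|F| = 4.21×10⁻¹⁶ N.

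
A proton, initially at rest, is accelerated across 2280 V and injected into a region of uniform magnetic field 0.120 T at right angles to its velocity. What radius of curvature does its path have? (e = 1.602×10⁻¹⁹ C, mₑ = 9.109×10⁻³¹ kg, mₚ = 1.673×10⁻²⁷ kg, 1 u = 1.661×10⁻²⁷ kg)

r ≈ 0.0575 m

Acceleration: |q|V = ½mv² ⇒ v = √(2|q|V/m) = √(2·1.602×10⁻¹⁹·2280/1.673×10⁻²⁷) ≈ 6.608×10⁵ m/s.
In the field: r = mv/(|q|B) = (1.673×10⁻²⁷)(6.608×10⁵)/((1.602×10⁻¹⁹)(0.120)) ≈ 0.0575 m.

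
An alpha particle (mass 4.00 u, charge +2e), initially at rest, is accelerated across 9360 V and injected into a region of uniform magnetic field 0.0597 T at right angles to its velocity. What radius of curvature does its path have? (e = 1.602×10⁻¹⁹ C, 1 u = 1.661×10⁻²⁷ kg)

Acceleration: |q|V = ½mv² ⇒ v = √(2|q|V/m) = √(2·3.204×10⁻¹⁹·9360/6.644×10⁻²⁷) ≈ 9.501×10⁵ m/s.
In the field: r = mv/(|q|B) = (6.644×10⁻²⁷)(9.501×10⁵)/((3.204×10⁻¹⁹)(0.0597)) ≈ 0.330 m.

r ≈ 0.330 m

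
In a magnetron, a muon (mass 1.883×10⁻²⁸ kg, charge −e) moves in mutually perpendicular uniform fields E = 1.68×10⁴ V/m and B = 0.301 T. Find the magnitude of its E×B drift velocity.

The E×B drift speed is v_d = E/B.
v_d = 1.68×10⁴/0.301 = 5.58×10⁴ m/s.

v_d ≈ 5.58×10⁴ m/s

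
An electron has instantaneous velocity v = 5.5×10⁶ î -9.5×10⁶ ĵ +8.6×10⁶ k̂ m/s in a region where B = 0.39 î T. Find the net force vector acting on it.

F ≈ (0, -5.37×10⁻¹³, -5.94×10⁻¹³) N

v×B = (0, 3.35×10⁶, 3.70×10⁶) N/C.
F = q v×B = (−1.602×10⁻¹⁹ C)·(0, 3.35×10⁶, 3.70×10⁶) = (0, -5.37×10⁻¹³, -5.94×10⁻¹³) N.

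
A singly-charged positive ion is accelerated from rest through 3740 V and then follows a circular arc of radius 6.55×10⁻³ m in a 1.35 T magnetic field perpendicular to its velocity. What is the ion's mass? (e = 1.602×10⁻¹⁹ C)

Combine |q|V = ½mv² and r = mv/(|q|B): eliminate v to get m = qB²r²/(2V).
m = (1.602×10⁻¹⁹)(1.35)²(6.55×10⁻³)²/(2·3740) ≈ 1.67×10⁻²⁷ kg.

m ≈ 1.67×10⁻²⁷ kg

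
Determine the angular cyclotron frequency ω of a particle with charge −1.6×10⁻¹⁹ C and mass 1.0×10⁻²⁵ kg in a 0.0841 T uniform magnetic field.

ω ≈ 1.35×10⁵ rad/s

ω = |q|B/m.
ω = (1.6×10⁻¹⁹)(0.0841)/1.0×10⁻²⁵ ≈ 1.35×10⁵ rad/s.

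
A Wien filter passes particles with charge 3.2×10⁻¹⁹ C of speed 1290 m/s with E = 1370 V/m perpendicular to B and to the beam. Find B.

Balance of forces in the selector: qE = qvB ⇒ B = E/v.
B = 1370/1290 = 1.06 T.

B = 1.06 T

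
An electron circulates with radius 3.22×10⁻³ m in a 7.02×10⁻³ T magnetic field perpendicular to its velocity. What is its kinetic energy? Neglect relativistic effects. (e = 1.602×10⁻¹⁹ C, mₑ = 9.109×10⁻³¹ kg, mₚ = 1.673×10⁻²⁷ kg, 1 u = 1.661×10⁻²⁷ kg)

KE ≈ 7.20×10⁻¹⁸ J

v = |q|Br/m, then KE = ½mv² = (qBr)²/(2m).
v = (1.602×10⁻¹⁹)(7.02×10⁻³)(3.22×10⁻³)/9.109×10⁻³¹ ≈ 3.975×10⁶ m/s.
KE = ½(9.109×10⁻³¹)(3.975×10⁶)² ≈ 7.20×10⁻¹⁸ J.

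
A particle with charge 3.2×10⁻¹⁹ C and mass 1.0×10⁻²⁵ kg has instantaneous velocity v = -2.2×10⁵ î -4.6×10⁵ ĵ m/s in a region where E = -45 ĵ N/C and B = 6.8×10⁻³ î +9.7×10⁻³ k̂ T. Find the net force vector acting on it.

v×B = (-4460, 2130, 3130) N/C.
E + v×B = (-4460, 2090, 3130) N/C.
F = q(E + v×B) = (3.2×10⁻¹⁹ C)·(-4460, 2090, 3130) = (-1.43×10⁻¹⁵, 6.68×10⁻¹⁶, 1.00×10⁻¹⁵) N.

F ≈ (-1.43×10⁻¹⁵, 6.68×10⁻¹⁶, 1.00×10⁻¹⁵) N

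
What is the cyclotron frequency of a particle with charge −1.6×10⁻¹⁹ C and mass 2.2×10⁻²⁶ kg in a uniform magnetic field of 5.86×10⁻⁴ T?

f = |q|B/(2πm).
f = (1.6×10⁻¹⁹)(5.86×10⁻⁴)/(2π·2.2×10⁻²⁶) ≈ 678 Hz.

f ≈ 678 Hz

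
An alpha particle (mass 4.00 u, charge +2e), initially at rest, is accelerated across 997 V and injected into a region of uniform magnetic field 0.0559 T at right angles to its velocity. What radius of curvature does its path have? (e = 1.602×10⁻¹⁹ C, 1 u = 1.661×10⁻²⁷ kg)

Acceleration: |q|V = ½mv² ⇒ v = √(2|q|V/m) = √(2·3.204×10⁻¹⁹·997/6.644×10⁻²⁷) ≈ 3.101×10⁵ m/s.
In the field: r = mv/(|q|B) = (6.644×10⁻²⁷)(3.101×10⁵)/((3.204×10⁻¹⁹)(0.0559)) ≈ 0.115 m.

r ≈ 0.115 m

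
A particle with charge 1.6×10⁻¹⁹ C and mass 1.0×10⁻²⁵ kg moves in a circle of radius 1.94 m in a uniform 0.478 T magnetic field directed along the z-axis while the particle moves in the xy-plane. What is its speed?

v ≈ 1.48×10⁶ m/s

From |q|vB = mv²/r, v = |q|Br/m.
v = (1.6×10⁻¹⁹)(0.478)(1.94)/1.0×10⁻²⁵ ≈ 1.48×10⁶ m/s.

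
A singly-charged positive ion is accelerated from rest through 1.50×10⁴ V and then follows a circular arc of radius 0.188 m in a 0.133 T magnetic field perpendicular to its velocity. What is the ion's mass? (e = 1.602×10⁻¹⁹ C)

m ≈ 3.34×10⁻²⁷ kg

Combine |q|V = ½mv² and r = mv/(|q|B): eliminate v to get m = qB²r²/(2V).
m = (1.602×10⁻¹⁹)(0.133)²(0.188)²/(2·1.50×10⁴) ≈ 3.34×10⁻²⁷ kg.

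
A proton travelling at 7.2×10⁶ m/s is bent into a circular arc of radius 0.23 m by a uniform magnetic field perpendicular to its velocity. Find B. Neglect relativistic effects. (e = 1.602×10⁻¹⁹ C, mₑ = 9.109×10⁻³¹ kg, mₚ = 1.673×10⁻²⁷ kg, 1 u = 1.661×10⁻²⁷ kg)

B ≈ 0.33 T

From |q|vB = mv²/r, B = mv/(|q|r).
B = (1.673×10⁻²⁷)(7.2×10⁶)/((1.602×10⁻¹⁹)(0.23)) ≈ 0.33 T.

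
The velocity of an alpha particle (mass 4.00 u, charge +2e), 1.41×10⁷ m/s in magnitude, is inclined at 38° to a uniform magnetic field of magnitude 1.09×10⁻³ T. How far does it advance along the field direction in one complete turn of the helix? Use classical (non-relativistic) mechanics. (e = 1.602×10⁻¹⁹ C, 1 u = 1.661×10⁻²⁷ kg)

v∥ = v cosθ = 1.41×10⁷·cos38° ≈ 1.111×10⁷ m/s.
T = 2πm/(|q|B) = 2π(6.644×10⁻²⁷)/((3.204×10⁻¹⁹)(1.09×10⁻³)) ≈ 1.195×10⁻⁴ s.
pitch = v∥ T = (1.111×10⁷)(1.195×10⁻⁴) ≈ 1330 m.

p ≈ 1330 m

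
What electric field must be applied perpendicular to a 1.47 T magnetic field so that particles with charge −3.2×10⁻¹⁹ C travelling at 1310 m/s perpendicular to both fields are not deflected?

For straight-line motion qE = qvB, so E = vB.
E = 1310 × 1.47 = 1930 V/m.

E = 1930 V/m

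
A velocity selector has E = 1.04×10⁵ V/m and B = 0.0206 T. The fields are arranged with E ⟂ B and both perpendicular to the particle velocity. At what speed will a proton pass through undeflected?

Straight-line motion ⇒ electric and magnetic forces cancel, so E = vB.
v = E/B = 1.04×10⁵/0.0206 = 5.05×10⁶ m/s.

v = 5.05×10⁶ m/s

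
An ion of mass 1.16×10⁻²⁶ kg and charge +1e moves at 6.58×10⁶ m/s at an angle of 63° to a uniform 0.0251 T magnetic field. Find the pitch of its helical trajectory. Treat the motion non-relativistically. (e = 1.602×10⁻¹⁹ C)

v∥ = v cosθ = 6.58×10⁶·cos63° ≈ 2.987×10⁶ m/s.
T = 2πm/(|q|B) = 2π(1.16×10⁻²⁶)/((1.602×10⁻¹⁹)(0.0251)) ≈ 1.813×10⁻⁵ s.
pitch = v∥ T = (2.987×10⁶)(1.813×10⁻⁵) ≈ 54.1 m.

p ≈ 54.1 m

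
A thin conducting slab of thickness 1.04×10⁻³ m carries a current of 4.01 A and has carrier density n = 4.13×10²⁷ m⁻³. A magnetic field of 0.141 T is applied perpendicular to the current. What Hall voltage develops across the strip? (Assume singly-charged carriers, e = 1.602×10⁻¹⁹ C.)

V_H = IB/(n e t).
V_H = (4.01)(0.141)/((4.13×10²⁷)(1.602×10⁻¹⁹)(1.04×10⁻³)) ≈ 8.22×10⁻⁷ V.

V_H ≈ 8.22×10⁻⁷ V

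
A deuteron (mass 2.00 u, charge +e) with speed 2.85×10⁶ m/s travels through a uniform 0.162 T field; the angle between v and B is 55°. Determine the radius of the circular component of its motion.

v⊥ = v sinθ = 2.85×10⁶·sin55° ≈ 2.335×10⁶ m/s.
r = m v⊥/(|q|B) = (3.322×10⁻²⁷)(2.335×10⁶)/((1.602×10⁻¹⁹)(0.162)) ≈ 0.299 m.

r ≈ 0.299 m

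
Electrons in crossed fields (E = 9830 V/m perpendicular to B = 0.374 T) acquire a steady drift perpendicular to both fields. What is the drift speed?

v_d ≈ 2.63×10⁴ m/s

The E×B drift speed is v_d = E/B.
v_d = 9830/0.374 = 2.63×10⁴ m/s.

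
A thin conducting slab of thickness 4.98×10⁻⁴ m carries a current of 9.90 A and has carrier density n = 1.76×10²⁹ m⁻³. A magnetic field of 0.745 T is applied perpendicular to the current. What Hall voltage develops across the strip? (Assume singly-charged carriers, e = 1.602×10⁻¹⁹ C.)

V_H ≈ 5.25×10⁻⁷ V

V_H = IB/(n e t).
V_H = (9.90)(0.745)/((1.76×10²⁹)(1.602×10⁻¹⁹)(4.98×10⁻⁴)) ≈ 5.25×10⁻⁷ V.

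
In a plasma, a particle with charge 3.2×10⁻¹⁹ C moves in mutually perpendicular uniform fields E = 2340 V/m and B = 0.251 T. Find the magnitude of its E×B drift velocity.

v_d ≈ 9320 m/s

The E×B drift speed is v_d = E/B.
v_d = 2340/0.251 = 9320 m/s.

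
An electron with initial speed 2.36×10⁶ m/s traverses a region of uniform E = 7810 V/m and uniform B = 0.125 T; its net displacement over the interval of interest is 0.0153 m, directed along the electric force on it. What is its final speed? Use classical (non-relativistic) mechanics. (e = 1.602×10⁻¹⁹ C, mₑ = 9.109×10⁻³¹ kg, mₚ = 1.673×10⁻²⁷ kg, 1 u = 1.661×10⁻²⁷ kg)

B does no work; ΔKE = |q|E d.
½mv_f² = ½mv₀² + |q|Ed = ½(9.109×10⁻³¹)(2.36×10⁶)² + (1.602×10⁻¹⁹)(7810)(0.0153) ≈ 2.537×10⁻¹⁸ J + 1.914×10⁻¹⁷ J ≈ 2.168×10⁻¹⁷ J.
v_f = √(2·2.168×10⁻¹⁷/9.109×10⁻³¹) ≈ 6.90×10⁶ m/s.

v_f ≈ 6.90×10⁶ m/s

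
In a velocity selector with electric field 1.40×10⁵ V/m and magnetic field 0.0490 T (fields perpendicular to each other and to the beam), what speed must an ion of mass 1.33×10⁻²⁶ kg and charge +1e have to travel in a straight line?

v = 2.86×10⁶ m/s

Straight-line motion ⇒ electric and magnetic forces cancel, so E = vB.
v = E/B = 1.40×10⁵/0.0490 = 2.86×10⁶ m/s.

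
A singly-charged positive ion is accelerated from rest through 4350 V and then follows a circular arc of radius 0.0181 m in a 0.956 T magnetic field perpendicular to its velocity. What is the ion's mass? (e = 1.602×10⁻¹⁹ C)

Combine |q|V = ½mv² and r = mv/(|q|B): eliminate v to get m = qB²r²/(2V).
m = (1.602×10⁻¹⁹)(0.956)²(0.0181)²/(2·4350) ≈ 5.51×10⁻²⁷ kg.

m ≈ 5.51×10⁻²⁷ kg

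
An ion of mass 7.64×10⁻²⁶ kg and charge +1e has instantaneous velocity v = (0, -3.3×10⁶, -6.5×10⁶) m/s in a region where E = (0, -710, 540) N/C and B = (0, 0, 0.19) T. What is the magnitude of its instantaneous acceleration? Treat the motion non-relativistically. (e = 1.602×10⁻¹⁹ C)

v×B = (-6.27×10⁵, 0, 0) N/C.
E + v×B = (-6.27×10⁵, -710, 540) N/C.
F = q(E + v×B) = (1.602×10⁻¹⁹ C)·(-6.27×10⁵, -710, 540) = (-1.00×10⁻¹³, -1.14×10⁻¹⁶, 8.65×10⁻¹⁷) N.
|a| = |F|/m = 1.004×10⁻¹³/7.64×10⁻²⁶ ≈ 1.31×10¹² m/s².

|a| ≈ 1.31×10¹² m/s²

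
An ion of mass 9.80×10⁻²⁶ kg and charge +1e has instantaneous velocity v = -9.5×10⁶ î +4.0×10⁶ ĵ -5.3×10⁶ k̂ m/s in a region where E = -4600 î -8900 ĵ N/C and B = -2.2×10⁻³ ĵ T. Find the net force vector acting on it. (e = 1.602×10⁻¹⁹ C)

v×B = (-1.17×10⁴, 0, 2.09×10⁴) N/C.
E + v×B = (-1.63×10⁴, -8900, 2.09×10⁴) N/C.
F = q(E + v×B) = (1.602×10⁻¹⁹ C)·(-1.63×10⁴, -8900, 2.09×10⁴) = (-2.60×10⁻¹⁵, -1.43×10⁻¹⁵, 3.35×10⁻¹⁵) N.

F ≈ (-2.60×10⁻¹⁵, -1.43×10⁻¹⁵, 3.35×10⁻¹⁵) N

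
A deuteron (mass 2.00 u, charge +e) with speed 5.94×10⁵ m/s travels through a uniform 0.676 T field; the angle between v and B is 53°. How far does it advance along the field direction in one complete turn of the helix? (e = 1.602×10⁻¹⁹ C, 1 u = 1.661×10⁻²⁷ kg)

v∥ = v cosθ = 5.94×10⁵·cos53° ≈ 3.575×10⁵ m/s.
T = 2πm/(|q|B) = 2π(3.322×10⁻²⁷)/((1.602×10⁻¹⁹)(0.676)) ≈ 1.927×10⁻⁷ s.
pitch = v∥ T = (3.575×10⁵)(1.927×10⁻⁷) ≈ 0.0689 m.

p ≈ 0.0689 m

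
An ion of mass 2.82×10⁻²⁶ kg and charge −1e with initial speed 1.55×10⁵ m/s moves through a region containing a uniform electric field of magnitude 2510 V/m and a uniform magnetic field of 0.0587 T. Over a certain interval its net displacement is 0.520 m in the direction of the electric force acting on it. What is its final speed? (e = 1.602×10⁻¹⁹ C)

B does no work; ΔKE = |q|E d.
½mv_f² = ½mv₀² + |q|Ed = ½(2.82×10⁻²⁶)(1.55×10⁵)² + (1.602×10⁻¹⁹)(2510)(0.520) ≈ 3.388×10⁻¹⁶ J + 2.091×10⁻¹⁶ J ≈ 5.478×10⁻¹⁶ J.
v_f = √(2·5.478×10⁻¹⁶/2.82×10⁻²⁶) ≈ 1.97×10⁵ m/s.

v_f ≈ 1.97×10⁵ m/s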